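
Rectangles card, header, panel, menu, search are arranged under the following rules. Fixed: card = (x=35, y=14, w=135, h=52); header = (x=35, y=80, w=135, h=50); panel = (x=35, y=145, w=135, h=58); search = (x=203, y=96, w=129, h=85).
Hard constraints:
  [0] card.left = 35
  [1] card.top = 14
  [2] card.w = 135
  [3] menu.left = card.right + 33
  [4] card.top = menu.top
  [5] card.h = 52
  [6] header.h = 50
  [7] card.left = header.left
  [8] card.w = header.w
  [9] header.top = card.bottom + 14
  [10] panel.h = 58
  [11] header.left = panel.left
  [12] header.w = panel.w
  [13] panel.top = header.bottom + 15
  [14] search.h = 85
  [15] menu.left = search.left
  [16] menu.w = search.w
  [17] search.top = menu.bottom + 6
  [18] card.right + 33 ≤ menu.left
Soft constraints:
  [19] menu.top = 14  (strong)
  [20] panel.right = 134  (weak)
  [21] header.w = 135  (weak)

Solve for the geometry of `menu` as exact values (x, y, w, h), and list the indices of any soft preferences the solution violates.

menu = (x=203, y=14, w=129, h=76)
violated soft preferences: 20

1. menu.x = 203  [menu.left = card.right + 33]
2. menu.y = 14  [card.top = menu.top]
3. menu.w = 129  [menu.w = search.w]
4. menu.h = 76  [search.top = menu.bottom + 6]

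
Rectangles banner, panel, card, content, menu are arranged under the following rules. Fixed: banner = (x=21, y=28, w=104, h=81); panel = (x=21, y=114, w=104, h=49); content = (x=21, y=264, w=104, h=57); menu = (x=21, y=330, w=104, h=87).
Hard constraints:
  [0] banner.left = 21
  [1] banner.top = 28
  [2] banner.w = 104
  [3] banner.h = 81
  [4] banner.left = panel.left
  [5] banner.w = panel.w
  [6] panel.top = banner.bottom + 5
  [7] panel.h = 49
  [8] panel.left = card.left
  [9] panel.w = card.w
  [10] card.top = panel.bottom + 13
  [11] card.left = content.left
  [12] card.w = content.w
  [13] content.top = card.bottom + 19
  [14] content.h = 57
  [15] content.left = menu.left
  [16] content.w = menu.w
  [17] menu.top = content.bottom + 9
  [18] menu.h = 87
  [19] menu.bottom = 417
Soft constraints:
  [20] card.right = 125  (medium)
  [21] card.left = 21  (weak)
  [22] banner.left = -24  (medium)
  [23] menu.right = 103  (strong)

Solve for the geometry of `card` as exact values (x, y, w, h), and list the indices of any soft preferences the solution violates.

1. card.x = 21  [panel.left = card.left]
2. card.w = 104  [panel.w = card.w]
3. card.y = 176  [card.top = panel.bottom + 13]
4. card.h = 69  [content.top = card.bottom + 19]

card = (x=21, y=176, w=104, h=69)
violated soft preferences: 22, 23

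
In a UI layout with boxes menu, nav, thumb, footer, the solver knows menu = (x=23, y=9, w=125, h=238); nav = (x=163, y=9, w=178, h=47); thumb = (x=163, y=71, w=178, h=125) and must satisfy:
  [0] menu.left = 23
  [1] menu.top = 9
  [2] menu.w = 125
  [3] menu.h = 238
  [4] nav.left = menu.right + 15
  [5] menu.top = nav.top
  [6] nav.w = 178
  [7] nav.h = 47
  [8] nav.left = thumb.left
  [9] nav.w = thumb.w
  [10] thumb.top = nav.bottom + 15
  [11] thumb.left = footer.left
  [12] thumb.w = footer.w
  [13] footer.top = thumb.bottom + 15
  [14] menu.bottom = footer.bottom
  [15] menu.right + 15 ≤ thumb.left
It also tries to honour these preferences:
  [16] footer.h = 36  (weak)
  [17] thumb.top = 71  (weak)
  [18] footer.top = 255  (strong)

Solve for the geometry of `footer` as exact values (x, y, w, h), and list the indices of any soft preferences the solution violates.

1. footer.x = 163  [thumb.left = footer.left]
2. footer.w = 178  [thumb.w = footer.w]
3. footer.y = 211  [footer.top = thumb.bottom + 15]
4. footer.h = 36  [menu.bottom = footer.bottom]

footer = (x=163, y=211, w=178, h=36)
violated soft preferences: 18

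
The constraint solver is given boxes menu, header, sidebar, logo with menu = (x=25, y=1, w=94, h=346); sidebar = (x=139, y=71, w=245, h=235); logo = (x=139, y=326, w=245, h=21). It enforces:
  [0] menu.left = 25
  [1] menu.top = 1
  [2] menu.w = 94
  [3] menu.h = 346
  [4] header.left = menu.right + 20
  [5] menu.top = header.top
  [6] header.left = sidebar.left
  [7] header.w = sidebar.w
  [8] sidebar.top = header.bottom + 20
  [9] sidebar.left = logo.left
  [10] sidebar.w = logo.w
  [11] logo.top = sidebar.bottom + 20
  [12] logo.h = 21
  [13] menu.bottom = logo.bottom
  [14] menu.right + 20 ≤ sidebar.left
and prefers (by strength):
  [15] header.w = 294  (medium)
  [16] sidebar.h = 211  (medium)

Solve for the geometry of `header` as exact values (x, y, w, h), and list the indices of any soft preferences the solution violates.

1. header.x = 139  [header.left = menu.right + 20]
2. header.y = 1  [menu.top = header.top]
3. header.w = 245  [header.w = sidebar.w]
4. header.h = 50  [sidebar.top = header.bottom + 20]

header = (x=139, y=1, w=245, h=50)
violated soft preferences: 15, 16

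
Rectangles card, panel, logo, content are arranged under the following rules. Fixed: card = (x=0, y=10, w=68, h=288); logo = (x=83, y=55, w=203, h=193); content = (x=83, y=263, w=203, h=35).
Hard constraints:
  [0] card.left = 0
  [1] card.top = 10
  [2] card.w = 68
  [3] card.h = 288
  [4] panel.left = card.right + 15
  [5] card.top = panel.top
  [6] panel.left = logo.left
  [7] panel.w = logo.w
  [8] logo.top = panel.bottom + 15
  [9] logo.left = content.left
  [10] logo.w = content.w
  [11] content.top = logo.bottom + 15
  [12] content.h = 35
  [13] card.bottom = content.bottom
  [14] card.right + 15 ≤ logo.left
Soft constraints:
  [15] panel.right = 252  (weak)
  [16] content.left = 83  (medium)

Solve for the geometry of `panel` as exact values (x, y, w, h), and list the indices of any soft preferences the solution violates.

1. panel.x = 83  [panel.left = card.right + 15]
2. panel.y = 10  [card.top = panel.top]
3. panel.w = 203  [panel.w = logo.w]
4. panel.h = 30  [logo.top = panel.bottom + 15]

panel = (x=83, y=10, w=203, h=30)
violated soft preferences: 15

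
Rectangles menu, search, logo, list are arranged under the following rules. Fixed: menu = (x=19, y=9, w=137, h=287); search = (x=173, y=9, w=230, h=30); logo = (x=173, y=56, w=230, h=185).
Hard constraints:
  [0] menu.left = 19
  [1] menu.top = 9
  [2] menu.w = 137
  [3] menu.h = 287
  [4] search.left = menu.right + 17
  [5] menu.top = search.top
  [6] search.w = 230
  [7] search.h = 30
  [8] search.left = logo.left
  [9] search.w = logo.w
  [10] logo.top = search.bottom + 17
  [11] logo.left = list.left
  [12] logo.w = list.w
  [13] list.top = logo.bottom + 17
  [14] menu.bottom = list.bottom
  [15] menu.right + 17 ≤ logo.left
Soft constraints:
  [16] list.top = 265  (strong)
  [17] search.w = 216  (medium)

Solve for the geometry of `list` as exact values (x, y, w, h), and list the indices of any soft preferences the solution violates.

list = (x=173, y=258, w=230, h=38)
violated soft preferences: 16, 17

1. list.x = 173  [logo.left = list.left]
2. list.w = 230  [logo.w = list.w]
3. list.y = 258  [list.top = logo.bottom + 17]
4. list.h = 38  [menu.bottom = list.bottom]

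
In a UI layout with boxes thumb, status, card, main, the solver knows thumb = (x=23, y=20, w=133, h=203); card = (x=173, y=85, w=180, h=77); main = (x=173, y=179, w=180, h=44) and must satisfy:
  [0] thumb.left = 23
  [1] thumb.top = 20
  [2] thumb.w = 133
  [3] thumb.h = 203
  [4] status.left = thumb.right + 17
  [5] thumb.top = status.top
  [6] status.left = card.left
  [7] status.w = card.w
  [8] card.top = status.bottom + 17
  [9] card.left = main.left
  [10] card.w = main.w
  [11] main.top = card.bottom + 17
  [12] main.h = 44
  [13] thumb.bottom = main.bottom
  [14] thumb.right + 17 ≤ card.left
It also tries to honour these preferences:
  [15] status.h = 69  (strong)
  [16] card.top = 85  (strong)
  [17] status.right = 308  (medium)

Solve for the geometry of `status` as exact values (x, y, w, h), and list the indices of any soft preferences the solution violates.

1. status.x = 173  [status.left = thumb.right + 17]
2. status.y = 20  [thumb.top = status.top]
3. status.w = 180  [status.w = card.w]
4. status.h = 48  [card.top = status.bottom + 17]

status = (x=173, y=20, w=180, h=48)
violated soft preferences: 15, 17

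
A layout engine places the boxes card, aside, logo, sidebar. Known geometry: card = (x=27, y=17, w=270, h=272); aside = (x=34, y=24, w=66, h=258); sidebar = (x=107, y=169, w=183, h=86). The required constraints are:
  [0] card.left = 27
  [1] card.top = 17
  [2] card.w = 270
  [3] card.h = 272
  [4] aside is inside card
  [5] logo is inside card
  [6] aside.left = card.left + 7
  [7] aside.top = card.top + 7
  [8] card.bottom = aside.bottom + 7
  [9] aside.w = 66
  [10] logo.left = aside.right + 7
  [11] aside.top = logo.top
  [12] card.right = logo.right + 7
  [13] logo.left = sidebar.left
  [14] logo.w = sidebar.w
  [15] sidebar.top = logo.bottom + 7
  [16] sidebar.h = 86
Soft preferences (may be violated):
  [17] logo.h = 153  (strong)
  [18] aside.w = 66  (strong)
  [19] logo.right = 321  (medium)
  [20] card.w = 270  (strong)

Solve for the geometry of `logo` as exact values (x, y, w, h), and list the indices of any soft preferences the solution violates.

1. logo.x = 107  [logo.left = aside.right + 7]
2. logo.y = 24  [aside.top = logo.top]
3. logo.w = 183  [card.right = logo.right + 7]
4. logo.h = 138  [sidebar.top = logo.bottom + 7]

logo = (x=107, y=24, w=183, h=138)
violated soft preferences: 17, 19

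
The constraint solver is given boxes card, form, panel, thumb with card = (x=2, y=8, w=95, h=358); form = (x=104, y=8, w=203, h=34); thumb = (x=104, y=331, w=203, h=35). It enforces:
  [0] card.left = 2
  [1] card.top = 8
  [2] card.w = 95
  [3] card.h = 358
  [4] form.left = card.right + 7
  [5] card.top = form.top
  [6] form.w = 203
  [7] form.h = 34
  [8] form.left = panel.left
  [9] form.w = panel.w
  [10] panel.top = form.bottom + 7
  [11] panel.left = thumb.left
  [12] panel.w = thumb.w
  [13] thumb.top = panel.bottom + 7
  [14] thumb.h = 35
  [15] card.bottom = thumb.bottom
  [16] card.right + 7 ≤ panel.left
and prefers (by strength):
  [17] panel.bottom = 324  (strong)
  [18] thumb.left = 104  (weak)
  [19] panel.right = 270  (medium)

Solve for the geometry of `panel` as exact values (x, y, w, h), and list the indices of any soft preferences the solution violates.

panel = (x=104, y=49, w=203, h=275)
violated soft preferences: 19

1. panel.x = 104  [form.left = panel.left]
2. panel.w = 203  [form.w = panel.w]
3. panel.y = 49  [panel.top = form.bottom + 7]
4. panel.h = 275  [thumb.top = panel.bottom + 7]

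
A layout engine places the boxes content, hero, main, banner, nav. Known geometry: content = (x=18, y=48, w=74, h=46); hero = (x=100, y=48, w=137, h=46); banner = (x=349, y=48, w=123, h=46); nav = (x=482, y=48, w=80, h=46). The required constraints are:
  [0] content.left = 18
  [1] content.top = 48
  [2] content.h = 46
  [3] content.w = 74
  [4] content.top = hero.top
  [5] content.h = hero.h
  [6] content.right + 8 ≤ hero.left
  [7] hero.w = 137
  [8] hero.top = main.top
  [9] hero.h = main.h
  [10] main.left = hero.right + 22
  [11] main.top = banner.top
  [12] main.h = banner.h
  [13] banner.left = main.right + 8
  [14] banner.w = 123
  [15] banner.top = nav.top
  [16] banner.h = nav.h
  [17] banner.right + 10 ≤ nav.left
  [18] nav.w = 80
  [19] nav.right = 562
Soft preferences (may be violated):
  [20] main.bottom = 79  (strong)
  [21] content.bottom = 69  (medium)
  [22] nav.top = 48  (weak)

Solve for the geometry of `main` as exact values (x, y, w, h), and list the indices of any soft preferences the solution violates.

main = (x=259, y=48, w=82, h=46)
violated soft preferences: 20, 21

1. main.y = 48  [hero.top = main.top]
2. main.h = 46  [hero.h = main.h]
3. main.x = 259  [main.left = hero.right + 22]
4. main.w = 82  [banner.left = main.right + 8]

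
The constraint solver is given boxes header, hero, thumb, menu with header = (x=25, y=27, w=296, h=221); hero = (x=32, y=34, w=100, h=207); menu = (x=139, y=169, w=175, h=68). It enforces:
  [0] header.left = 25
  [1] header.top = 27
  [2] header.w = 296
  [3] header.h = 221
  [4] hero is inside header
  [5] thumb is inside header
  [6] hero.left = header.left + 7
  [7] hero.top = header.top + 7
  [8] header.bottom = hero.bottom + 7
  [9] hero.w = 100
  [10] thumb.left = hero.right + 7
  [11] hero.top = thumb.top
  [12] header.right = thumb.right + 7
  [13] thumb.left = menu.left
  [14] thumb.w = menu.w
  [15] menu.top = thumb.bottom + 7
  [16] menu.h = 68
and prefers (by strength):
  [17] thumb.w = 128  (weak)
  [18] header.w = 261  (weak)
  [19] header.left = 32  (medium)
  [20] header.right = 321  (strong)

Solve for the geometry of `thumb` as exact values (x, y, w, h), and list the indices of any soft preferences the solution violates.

1. thumb.x = 139  [thumb.left = hero.right + 7]
2. thumb.y = 34  [hero.top = thumb.top]
3. thumb.w = 175  [header.right = thumb.right + 7]
4. thumb.h = 128  [menu.top = thumb.bottom + 7]

thumb = (x=139, y=34, w=175, h=128)
violated soft preferences: 17, 18, 19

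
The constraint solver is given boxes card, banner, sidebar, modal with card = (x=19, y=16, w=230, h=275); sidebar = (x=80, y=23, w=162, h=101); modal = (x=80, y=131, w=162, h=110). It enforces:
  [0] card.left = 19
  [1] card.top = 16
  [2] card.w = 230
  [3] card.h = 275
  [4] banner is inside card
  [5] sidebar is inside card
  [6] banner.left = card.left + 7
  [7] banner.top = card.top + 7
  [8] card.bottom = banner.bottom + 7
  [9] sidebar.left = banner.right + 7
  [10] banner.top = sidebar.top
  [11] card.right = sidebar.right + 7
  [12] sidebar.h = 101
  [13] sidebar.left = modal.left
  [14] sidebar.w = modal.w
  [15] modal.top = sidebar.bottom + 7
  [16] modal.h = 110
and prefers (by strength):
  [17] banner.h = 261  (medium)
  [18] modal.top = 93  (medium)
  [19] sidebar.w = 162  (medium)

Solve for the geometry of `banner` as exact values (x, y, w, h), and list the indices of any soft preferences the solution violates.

banner = (x=26, y=23, w=47, h=261)
violated soft preferences: 18

1. banner.x = 26  [banner.left = card.left + 7]
2. banner.y = 23  [banner.top = card.top + 7]
3. banner.h = 261  [card.bottom = banner.bottom + 7]
4. banner.w = 47  [sidebar.left = banner.right + 7]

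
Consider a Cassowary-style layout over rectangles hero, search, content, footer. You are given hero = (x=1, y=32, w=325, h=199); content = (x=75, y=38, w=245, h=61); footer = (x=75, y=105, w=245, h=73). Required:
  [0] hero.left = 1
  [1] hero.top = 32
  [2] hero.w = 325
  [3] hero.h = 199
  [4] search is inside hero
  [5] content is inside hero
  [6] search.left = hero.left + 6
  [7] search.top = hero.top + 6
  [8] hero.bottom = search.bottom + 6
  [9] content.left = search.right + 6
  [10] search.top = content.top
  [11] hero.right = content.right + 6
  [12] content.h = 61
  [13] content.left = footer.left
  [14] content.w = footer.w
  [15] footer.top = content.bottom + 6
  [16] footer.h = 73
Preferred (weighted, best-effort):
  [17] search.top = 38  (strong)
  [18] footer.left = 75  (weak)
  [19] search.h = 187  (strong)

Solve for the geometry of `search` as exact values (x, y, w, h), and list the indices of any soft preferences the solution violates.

search = (x=7, y=38, w=62, h=187)
violated soft preferences: none

1. search.x = 7  [search.left = hero.left + 6]
2. search.y = 38  [search.top = hero.top + 6]
3. search.h = 187  [hero.bottom = search.bottom + 6]
4. search.w = 62  [content.left = search.right + 6]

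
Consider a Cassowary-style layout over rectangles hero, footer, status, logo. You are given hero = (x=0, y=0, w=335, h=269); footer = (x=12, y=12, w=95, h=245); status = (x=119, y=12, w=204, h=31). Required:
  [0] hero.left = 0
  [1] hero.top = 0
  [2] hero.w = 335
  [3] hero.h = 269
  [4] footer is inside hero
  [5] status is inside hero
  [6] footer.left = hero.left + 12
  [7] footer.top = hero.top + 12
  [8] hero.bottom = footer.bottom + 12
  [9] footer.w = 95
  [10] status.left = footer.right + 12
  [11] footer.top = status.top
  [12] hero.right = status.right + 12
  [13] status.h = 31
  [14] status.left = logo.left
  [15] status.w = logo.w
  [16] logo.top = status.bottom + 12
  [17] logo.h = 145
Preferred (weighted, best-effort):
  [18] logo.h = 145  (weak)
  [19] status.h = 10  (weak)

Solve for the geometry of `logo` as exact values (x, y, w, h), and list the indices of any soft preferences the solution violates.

logo = (x=119, y=55, w=204, h=145)
violated soft preferences: 19

1. logo.x = 119  [status.left = logo.left]
2. logo.w = 204  [status.w = logo.w]
3. logo.y = 55  [logo.top = status.bottom + 12]
4. logo.h = 145  [logo.h = 145]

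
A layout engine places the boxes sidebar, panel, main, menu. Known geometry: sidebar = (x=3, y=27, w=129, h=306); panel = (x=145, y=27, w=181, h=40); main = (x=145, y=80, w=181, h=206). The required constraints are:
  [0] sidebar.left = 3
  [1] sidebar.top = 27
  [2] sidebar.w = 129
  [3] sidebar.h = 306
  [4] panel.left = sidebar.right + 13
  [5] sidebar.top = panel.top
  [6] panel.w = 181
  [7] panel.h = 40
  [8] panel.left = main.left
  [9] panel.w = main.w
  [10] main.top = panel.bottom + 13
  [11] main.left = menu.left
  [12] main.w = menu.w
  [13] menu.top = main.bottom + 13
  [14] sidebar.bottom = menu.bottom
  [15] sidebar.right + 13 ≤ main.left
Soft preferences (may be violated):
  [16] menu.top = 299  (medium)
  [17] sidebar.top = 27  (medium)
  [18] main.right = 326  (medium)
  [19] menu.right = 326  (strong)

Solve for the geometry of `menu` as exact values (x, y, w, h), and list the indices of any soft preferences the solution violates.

1. menu.x = 145  [main.left = menu.left]
2. menu.w = 181  [main.w = menu.w]
3. menu.y = 299  [menu.top = main.bottom + 13]
4. menu.h = 34  [sidebar.bottom = menu.bottom]

menu = (x=145, y=299, w=181, h=34)
violated soft preferences: none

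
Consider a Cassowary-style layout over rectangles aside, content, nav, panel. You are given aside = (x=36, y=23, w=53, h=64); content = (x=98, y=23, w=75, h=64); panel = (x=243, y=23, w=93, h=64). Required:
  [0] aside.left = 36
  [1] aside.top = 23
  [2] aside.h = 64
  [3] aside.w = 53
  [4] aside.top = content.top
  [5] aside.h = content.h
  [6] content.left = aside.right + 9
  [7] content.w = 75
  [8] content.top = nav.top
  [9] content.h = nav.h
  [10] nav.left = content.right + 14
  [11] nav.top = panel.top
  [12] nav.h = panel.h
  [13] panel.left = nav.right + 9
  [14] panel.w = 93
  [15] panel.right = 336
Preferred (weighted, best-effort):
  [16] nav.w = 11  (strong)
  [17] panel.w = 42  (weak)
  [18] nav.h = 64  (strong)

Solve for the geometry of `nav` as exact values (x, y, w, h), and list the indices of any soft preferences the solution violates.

nav = (x=187, y=23, w=47, h=64)
violated soft preferences: 16, 17

1. nav.y = 23  [content.top = nav.top]
2. nav.h = 64  [content.h = nav.h]
3. nav.x = 187  [nav.left = content.right + 14]
4. nav.w = 47  [panel.left = nav.right + 9]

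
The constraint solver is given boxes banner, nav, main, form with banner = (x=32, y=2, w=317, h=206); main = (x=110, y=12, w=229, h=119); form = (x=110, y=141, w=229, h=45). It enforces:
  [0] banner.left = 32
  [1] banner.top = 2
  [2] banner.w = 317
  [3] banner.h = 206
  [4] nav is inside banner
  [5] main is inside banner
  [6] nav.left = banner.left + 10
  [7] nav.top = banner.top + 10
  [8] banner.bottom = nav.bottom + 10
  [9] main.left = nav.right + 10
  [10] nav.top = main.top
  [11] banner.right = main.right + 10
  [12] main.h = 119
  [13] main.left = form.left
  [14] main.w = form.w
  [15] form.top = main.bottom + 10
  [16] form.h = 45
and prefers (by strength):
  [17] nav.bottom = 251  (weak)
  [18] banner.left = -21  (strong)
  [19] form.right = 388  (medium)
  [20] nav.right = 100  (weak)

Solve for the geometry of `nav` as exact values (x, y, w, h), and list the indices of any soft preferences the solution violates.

nav = (x=42, y=12, w=58, h=186)
violated soft preferences: 17, 18, 19

1. nav.x = 42  [nav.left = banner.left + 10]
2. nav.y = 12  [nav.top = banner.top + 10]
3. nav.h = 186  [banner.bottom = nav.bottom + 10]
4. nav.w = 58  [main.left = nav.right + 10]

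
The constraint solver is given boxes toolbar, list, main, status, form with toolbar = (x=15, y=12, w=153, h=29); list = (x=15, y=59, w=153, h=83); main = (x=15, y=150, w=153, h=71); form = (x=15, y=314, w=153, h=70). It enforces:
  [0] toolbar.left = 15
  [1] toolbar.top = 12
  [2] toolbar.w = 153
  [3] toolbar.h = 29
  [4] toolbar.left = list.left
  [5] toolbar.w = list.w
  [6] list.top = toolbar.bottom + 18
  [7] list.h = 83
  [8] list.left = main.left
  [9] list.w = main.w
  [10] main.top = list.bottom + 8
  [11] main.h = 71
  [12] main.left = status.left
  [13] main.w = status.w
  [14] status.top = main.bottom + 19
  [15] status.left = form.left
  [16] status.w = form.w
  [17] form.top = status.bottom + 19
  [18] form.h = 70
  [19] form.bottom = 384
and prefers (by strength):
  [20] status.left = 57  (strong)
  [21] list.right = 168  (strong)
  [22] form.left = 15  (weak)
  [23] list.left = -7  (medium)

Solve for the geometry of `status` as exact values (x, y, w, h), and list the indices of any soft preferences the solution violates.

status = (x=15, y=240, w=153, h=55)
violated soft preferences: 20, 23

1. status.x = 15  [main.left = status.left]
2. status.w = 153  [main.w = status.w]
3. status.y = 240  [status.top = main.bottom + 19]
4. status.h = 55  [form.top = status.bottom + 19]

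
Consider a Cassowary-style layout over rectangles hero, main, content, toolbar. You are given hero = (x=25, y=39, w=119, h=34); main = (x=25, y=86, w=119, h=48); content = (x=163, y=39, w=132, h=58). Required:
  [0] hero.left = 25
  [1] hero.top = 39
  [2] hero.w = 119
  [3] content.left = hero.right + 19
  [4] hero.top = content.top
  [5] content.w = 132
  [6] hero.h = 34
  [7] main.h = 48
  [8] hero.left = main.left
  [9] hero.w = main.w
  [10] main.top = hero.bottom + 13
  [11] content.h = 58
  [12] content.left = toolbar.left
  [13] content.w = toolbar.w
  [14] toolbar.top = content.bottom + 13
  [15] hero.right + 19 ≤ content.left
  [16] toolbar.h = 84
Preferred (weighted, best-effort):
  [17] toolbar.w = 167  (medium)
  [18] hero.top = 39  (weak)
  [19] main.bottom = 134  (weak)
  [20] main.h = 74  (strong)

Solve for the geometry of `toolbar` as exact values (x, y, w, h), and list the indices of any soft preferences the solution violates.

1. toolbar.x = 163  [content.left = toolbar.left]
2. toolbar.w = 132  [content.w = toolbar.w]
3. toolbar.y = 110  [toolbar.top = content.bottom + 13]
4. toolbar.h = 84  [toolbar.h = 84]

toolbar = (x=163, y=110, w=132, h=84)
violated soft preferences: 17, 20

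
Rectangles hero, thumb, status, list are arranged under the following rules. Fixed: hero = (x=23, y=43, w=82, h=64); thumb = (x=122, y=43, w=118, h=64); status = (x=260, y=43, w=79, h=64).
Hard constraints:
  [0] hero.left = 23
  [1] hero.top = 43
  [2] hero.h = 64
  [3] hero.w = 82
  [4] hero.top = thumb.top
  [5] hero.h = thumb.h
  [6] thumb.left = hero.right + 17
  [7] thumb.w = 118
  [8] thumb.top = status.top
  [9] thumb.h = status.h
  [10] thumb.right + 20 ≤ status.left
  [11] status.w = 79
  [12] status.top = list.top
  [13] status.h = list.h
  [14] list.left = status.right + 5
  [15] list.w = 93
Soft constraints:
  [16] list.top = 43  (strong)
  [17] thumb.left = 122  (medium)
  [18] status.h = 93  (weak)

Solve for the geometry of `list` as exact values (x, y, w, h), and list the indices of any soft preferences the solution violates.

1. list.y = 43  [status.top = list.top]
2. list.h = 64  [status.h = list.h]
3. list.x = 344  [list.left = status.right + 5]
4. list.w = 93  [list.w = 93]

list = (x=344, y=43, w=93, h=64)
violated soft preferences: 18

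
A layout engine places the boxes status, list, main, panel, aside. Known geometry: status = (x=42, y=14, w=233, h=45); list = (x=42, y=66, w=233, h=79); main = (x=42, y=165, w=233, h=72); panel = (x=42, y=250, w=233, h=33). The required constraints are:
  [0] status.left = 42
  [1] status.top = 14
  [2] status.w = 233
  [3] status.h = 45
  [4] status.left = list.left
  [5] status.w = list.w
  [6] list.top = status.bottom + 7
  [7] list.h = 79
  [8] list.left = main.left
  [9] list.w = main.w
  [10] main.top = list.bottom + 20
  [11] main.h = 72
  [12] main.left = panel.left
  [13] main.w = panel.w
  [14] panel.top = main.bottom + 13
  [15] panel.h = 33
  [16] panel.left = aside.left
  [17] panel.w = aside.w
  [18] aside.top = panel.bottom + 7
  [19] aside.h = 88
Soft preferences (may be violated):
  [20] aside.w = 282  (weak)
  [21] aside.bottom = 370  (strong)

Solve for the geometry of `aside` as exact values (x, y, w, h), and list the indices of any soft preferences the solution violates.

aside = (x=42, y=290, w=233, h=88)
violated soft preferences: 20, 21

1. aside.x = 42  [panel.left = aside.left]
2. aside.w = 233  [panel.w = aside.w]
3. aside.y = 290  [aside.top = panel.bottom + 7]
4. aside.h = 88  [aside.h = 88]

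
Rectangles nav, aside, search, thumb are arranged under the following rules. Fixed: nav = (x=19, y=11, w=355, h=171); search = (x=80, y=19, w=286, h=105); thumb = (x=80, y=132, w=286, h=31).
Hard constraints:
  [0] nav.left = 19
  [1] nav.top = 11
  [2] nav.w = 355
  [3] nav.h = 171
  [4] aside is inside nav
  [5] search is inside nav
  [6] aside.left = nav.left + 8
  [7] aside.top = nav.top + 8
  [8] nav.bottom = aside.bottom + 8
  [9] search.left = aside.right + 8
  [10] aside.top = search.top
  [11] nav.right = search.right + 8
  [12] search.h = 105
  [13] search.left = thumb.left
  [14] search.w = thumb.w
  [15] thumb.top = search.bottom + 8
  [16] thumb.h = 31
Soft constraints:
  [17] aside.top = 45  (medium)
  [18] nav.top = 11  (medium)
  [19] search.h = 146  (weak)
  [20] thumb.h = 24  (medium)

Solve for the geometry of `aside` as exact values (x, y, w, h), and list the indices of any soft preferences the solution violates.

1. aside.x = 27  [aside.left = nav.left + 8]
2. aside.y = 19  [aside.top = nav.top + 8]
3. aside.h = 155  [nav.bottom = aside.bottom + 8]
4. aside.w = 45  [search.left = aside.right + 8]

aside = (x=27, y=19, w=45, h=155)
violated soft preferences: 17, 19, 20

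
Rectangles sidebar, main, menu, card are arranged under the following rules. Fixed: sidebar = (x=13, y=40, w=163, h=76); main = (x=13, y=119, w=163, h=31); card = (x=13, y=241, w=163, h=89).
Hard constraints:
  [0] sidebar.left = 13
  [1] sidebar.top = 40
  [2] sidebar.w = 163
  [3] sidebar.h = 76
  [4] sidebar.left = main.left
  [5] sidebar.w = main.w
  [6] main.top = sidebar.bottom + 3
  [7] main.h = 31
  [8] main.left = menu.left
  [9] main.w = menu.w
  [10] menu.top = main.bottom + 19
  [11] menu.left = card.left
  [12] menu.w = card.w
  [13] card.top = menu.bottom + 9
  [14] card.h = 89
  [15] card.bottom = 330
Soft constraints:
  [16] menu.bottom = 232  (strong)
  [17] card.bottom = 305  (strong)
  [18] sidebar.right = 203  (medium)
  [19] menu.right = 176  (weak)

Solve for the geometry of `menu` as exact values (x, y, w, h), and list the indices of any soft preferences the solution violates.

menu = (x=13, y=169, w=163, h=63)
violated soft preferences: 17, 18

1. menu.x = 13  [main.left = menu.left]
2. menu.w = 163  [main.w = menu.w]
3. menu.y = 169  [menu.top = main.bottom + 19]
4. menu.h = 63  [card.top = menu.bottom + 9]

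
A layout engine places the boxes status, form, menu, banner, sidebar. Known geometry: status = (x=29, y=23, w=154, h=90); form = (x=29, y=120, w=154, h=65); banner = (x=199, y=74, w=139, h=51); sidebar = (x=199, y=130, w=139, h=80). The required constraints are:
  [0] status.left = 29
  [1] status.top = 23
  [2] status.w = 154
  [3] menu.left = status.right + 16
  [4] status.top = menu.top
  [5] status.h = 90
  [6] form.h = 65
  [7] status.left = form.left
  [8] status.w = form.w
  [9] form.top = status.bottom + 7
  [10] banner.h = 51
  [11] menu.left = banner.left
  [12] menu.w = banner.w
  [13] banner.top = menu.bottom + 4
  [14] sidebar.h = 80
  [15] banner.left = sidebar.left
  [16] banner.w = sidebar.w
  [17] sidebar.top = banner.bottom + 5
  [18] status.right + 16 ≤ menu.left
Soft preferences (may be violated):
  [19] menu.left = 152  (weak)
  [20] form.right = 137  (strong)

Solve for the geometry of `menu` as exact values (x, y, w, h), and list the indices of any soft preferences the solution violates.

menu = (x=199, y=23, w=139, h=47)
violated soft preferences: 19, 20

1. menu.x = 199  [menu.left = status.right + 16]
2. menu.y = 23  [status.top = menu.top]
3. menu.w = 139  [menu.w = banner.w]
4. menu.h = 47  [banner.top = menu.bottom + 4]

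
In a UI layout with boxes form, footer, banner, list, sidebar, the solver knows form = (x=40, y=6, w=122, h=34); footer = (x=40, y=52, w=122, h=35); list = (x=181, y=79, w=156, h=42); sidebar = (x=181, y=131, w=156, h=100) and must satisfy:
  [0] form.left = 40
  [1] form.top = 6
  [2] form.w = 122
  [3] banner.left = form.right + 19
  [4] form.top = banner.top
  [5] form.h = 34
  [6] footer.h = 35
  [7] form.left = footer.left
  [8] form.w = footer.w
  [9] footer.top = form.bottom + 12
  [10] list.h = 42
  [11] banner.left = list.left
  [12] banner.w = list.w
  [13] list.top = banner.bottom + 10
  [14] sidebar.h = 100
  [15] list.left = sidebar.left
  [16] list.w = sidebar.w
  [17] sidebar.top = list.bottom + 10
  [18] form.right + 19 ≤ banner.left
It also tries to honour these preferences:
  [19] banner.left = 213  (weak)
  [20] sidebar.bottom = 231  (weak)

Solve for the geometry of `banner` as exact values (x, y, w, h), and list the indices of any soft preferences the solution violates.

1. banner.x = 181  [banner.left = form.right + 19]
2. banner.y = 6  [form.top = banner.top]
3. banner.w = 156  [banner.w = list.w]
4. banner.h = 63  [list.top = banner.bottom + 10]

banner = (x=181, y=6, w=156, h=63)
violated soft preferences: 19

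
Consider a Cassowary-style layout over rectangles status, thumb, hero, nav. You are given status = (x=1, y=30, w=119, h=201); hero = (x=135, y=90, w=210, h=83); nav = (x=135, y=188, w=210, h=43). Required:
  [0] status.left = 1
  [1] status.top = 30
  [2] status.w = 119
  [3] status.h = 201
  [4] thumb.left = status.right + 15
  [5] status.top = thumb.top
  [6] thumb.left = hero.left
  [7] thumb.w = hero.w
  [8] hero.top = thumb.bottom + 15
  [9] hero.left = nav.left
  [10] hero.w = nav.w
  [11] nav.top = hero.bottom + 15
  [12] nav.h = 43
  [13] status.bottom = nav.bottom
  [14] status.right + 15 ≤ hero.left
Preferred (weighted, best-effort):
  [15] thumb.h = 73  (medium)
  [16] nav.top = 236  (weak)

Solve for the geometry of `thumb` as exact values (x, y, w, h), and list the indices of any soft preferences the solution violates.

1. thumb.x = 135  [thumb.left = status.right + 15]
2. thumb.y = 30  [status.top = thumb.top]
3. thumb.w = 210  [thumb.w = hero.w]
4. thumb.h = 45  [hero.top = thumb.bottom + 15]

thumb = (x=135, y=30, w=210, h=45)
violated soft preferences: 15, 16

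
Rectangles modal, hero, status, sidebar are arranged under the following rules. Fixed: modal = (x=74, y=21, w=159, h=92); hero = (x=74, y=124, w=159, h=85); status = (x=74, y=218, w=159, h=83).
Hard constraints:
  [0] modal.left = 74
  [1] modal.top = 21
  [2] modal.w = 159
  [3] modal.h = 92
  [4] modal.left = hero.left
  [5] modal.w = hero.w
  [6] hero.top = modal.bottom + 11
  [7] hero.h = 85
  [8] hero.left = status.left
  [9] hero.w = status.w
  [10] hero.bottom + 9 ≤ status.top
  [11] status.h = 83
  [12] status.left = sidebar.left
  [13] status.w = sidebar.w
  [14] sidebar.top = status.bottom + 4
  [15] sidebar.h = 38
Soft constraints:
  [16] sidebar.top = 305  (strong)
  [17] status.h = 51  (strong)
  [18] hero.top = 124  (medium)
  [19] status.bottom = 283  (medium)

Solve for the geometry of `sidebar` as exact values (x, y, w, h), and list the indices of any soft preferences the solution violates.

1. sidebar.x = 74  [status.left = sidebar.left]
2. sidebar.w = 159  [status.w = sidebar.w]
3. sidebar.y = 305  [sidebar.top = status.bottom + 4]
4. sidebar.h = 38  [sidebar.h = 38]

sidebar = (x=74, y=305, w=159, h=38)
violated soft preferences: 17, 19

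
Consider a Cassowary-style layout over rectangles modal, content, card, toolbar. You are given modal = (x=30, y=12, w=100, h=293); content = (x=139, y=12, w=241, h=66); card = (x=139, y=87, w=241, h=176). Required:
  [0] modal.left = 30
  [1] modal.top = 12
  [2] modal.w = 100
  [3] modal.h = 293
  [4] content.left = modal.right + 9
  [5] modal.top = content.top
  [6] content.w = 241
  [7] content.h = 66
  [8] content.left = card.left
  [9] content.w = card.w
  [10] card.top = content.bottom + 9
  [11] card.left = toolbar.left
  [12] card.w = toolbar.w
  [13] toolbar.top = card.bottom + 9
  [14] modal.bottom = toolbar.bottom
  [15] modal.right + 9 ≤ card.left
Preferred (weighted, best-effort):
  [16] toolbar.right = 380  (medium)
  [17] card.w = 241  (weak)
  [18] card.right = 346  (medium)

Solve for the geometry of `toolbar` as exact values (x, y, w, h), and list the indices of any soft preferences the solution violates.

toolbar = (x=139, y=272, w=241, h=33)
violated soft preferences: 18

1. toolbar.x = 139  [card.left = toolbar.left]
2. toolbar.w = 241  [card.w = toolbar.w]
3. toolbar.y = 272  [toolbar.top = card.bottom + 9]
4. toolbar.h = 33  [modal.bottom = toolbar.bottom]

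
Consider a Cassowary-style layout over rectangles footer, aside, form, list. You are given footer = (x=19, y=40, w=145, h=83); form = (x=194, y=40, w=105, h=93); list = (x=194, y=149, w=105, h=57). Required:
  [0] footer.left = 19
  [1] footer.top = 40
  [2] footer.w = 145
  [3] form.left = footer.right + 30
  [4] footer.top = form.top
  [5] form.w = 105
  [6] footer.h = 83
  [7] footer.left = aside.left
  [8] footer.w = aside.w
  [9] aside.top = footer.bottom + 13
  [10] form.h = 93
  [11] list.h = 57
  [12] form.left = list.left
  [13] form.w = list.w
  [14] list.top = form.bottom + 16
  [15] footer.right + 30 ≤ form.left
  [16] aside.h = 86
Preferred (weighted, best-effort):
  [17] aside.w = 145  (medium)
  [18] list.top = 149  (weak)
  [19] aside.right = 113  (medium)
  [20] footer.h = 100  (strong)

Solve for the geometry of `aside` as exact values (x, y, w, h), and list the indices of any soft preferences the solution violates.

aside = (x=19, y=136, w=145, h=86)
violated soft preferences: 19, 20

1. aside.x = 19  [footer.left = aside.left]
2. aside.w = 145  [footer.w = aside.w]
3. aside.y = 136  [aside.top = footer.bottom + 13]
4. aside.h = 86  [aside.h = 86]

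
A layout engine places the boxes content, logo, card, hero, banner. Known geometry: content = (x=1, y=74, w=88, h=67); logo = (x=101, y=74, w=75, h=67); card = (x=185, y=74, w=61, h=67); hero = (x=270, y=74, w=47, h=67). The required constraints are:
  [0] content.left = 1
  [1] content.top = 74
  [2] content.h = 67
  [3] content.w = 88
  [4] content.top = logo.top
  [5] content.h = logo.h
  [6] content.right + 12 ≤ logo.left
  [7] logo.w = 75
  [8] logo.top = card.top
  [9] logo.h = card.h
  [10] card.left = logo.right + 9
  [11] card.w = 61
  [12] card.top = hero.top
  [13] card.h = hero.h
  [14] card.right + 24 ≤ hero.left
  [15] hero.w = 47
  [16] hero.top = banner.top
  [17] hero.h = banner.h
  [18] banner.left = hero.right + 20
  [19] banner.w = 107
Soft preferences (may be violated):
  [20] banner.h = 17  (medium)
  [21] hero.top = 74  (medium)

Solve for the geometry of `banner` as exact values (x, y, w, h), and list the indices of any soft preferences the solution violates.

banner = (x=337, y=74, w=107, h=67)
violated soft preferences: 20

1. banner.y = 74  [hero.top = banner.top]
2. banner.h = 67  [hero.h = banner.h]
3. banner.x = 337  [banner.left = hero.right + 20]
4. banner.w = 107  [banner.w = 107]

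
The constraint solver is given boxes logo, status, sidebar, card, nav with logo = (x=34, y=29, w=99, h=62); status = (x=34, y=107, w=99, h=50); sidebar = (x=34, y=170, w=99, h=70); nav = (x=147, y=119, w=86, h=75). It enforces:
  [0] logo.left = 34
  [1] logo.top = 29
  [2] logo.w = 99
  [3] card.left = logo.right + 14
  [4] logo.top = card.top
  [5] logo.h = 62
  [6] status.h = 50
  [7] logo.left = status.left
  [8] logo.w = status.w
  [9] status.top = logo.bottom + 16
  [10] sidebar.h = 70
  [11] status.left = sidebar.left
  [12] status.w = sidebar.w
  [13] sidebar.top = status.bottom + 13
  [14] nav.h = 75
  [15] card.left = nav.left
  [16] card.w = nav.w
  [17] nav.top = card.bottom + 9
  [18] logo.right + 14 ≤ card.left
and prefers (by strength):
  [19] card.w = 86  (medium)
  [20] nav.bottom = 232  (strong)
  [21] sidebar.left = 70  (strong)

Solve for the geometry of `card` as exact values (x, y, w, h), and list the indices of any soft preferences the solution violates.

1. card.x = 147  [card.left = logo.right + 14]
2. card.y = 29  [logo.top = card.top]
3. card.w = 86  [card.w = nav.w]
4. card.h = 81  [nav.top = card.bottom + 9]

card = (x=147, y=29, w=86, h=81)
violated soft preferences: 20, 21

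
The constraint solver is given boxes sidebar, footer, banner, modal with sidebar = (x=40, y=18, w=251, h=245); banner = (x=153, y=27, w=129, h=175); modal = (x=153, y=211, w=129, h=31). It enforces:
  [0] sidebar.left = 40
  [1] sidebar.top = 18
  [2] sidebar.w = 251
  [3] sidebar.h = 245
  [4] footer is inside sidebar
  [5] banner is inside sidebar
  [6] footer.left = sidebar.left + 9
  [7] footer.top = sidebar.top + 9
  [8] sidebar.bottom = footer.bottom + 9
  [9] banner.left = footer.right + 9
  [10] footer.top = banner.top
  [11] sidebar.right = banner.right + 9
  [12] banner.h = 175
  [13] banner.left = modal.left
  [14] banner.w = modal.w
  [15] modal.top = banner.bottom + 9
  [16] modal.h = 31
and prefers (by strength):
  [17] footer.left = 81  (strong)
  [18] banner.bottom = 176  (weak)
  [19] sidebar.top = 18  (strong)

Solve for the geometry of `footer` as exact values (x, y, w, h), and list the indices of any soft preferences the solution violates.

footer = (x=49, y=27, w=95, h=227)
violated soft preferences: 17, 18

1. footer.x = 49  [footer.left = sidebar.left + 9]
2. footer.y = 27  [footer.top = sidebar.top + 9]
3. footer.h = 227  [sidebar.bottom = footer.bottom + 9]
4. footer.w = 95  [banner.left = footer.right + 9]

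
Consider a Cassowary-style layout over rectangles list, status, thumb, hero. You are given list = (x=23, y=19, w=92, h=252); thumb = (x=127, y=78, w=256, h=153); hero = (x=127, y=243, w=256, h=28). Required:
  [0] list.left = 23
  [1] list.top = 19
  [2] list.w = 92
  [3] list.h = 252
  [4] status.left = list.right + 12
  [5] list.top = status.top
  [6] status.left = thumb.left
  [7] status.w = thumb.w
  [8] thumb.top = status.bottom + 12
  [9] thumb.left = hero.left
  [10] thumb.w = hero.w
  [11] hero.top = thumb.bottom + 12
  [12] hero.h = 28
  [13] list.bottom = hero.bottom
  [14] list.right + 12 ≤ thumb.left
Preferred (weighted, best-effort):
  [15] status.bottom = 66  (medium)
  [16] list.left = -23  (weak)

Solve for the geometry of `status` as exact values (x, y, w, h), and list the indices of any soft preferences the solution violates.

1. status.x = 127  [status.left = list.right + 12]
2. status.y = 19  [list.top = status.top]
3. status.w = 256  [status.w = thumb.w]
4. status.h = 47  [thumb.top = status.bottom + 12]

status = (x=127, y=19, w=256, h=47)
violated soft preferences: 16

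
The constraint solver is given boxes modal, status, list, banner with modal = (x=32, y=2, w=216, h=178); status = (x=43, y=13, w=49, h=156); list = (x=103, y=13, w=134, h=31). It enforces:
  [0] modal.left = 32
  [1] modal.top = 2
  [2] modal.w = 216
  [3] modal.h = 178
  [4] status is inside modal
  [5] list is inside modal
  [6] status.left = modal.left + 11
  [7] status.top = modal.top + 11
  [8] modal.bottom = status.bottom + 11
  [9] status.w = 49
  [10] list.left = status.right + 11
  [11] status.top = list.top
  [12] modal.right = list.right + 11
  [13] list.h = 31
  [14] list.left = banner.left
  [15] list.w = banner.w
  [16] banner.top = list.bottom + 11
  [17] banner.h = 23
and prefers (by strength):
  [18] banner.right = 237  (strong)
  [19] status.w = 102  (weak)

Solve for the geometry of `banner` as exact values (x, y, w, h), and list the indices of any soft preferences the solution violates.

banner = (x=103, y=55, w=134, h=23)
violated soft preferences: 19

1. banner.x = 103  [list.left = banner.left]
2. banner.w = 134  [list.w = banner.w]
3. banner.y = 55  [banner.top = list.bottom + 11]
4. banner.h = 23  [banner.h = 23]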